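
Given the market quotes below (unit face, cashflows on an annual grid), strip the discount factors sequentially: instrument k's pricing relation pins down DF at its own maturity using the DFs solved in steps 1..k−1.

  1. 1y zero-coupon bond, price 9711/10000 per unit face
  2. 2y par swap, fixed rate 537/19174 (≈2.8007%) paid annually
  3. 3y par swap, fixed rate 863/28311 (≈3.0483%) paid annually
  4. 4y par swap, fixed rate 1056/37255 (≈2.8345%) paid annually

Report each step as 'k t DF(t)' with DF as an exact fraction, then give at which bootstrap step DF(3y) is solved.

step 1 [1y] zero: DF = P = 9711/10000 ≈ 0.971100
step 2 [2y] swap r/1=537/19174: DF=(1 − 537/19174·(0.971100))/(1+537/19174) = 9463/10000 ≈ 0.946300
step 3 [3y] swap r/1=863/28311: DF=(1 − 863/28311·(0.971100+0.946300))/(1+863/28311) = 9137/10000 ≈ 0.913700
step 4 [4y] swap r/1=1056/37255: DF=(1 − 1056/37255·(0.971100+0.946300+0.913700))/(1+1056/37255) = 559/625 ≈ 0.894400

1 1 9711/10000
2 2 9463/10000
3 3 9137/10000
4 4 559/625
DF(3y) is solved at step 3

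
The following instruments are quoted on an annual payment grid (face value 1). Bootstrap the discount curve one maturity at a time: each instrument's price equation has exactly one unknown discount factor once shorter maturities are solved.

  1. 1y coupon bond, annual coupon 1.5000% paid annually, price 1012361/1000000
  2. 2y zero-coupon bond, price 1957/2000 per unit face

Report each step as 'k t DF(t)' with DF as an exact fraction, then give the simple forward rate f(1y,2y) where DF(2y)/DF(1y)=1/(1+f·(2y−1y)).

step 1 [1y] bond c/1=3/200: DF=(1012361/1000000 − 3/200·(0))/(1+3/200) = 4987/5000 ≈ 0.997400
step 2 [2y] zero: DF = P = 1957/2000 ≈ 0.978500

1 1 4987/5000
2 2 1957/2000
f(1y,2y) = ((4987/5000)/(1957/2000) − 1)/(1) = 189/9785 ≈ 1.9315%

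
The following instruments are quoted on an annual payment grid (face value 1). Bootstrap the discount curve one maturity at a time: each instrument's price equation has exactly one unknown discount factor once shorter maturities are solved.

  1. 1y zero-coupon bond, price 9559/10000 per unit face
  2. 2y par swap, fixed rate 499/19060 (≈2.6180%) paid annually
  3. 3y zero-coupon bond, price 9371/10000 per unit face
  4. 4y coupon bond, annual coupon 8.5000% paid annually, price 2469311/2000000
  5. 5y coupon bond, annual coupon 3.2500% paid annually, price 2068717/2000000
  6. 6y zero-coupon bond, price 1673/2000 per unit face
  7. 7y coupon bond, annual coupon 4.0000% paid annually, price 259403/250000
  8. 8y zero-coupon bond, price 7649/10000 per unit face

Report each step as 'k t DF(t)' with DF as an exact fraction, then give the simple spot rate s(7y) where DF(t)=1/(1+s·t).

1 1 9559/10000
2 2 9501/10000
3 3 9371/10000
4 4 572/625
5 5 1767/2000
6 6 1673/2000
7 7 787/1000
8 8 7649/10000
s(7y) = (1/(787/1000) − 1)/(7) = 213/5509 ≈ 3.8664%

step 1 [1y] zero: DF = P = 9559/10000 ≈ 0.955900
step 2 [2y] swap r/1=499/19060: DF=(1 − 499/19060·(0.955900))/(1+499/19060) = 9501/10000 ≈ 0.950100
step 3 [3y] zero: DF = P = 9371/10000 ≈ 0.937100
step 4 [4y] bond c/1=17/200: DF=(2469311/2000000 − 17/200·(0.955900+0.950100+0.937100))/(1+17/200) = 572/625 ≈ 0.915200
step 5 [5y] bond c/1=13/400: DF=(2068717/2000000 − 13/400·(0.955900+0.950100+0.937100+0.915200))/(1+13/400) = 1767/2000 ≈ 0.883500
step 6 [6y] zero: DF = P = 1673/2000 ≈ 0.836500
step 7 [7y] bond c/1=1/25: DF=(259403/250000 − 1/25·(0.955900+0.950100+0.937100+0.915200+0.883500+0.836500))/(1+1/25) = 787/1000 ≈ 0.787000
step 8 [8y] zero: DF = P = 7649/10000 ≈ 0.764900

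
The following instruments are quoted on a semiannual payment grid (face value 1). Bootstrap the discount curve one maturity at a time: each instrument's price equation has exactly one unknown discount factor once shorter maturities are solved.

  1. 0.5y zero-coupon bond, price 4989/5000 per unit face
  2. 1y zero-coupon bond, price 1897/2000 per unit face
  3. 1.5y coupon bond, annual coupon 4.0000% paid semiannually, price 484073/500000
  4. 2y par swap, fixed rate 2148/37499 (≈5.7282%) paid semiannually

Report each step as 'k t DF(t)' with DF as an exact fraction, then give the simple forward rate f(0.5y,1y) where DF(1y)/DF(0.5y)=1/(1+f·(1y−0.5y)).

1 1/2 4989/5000
2 1 1897/2000
3 3/2 911/1000
4 2 4463/5000
f(0.5y,1y) = ((4989/5000)/(1897/2000) − 1)/(1/2) = 986/9485 ≈ 10.3954%

step 1 [0.5y] zero: DF = P = 4989/5000 ≈ 0.997800
step 2 [1y] zero: DF = P = 1897/2000 ≈ 0.948500
step 3 [1.5y] bond c/2=1/50: DF=(484073/500000 − 1/50·(0.997800+0.948500))/(1+1/50) = 911/1000 ≈ 0.911000
step 4 [2y] swap r/2=1074/37499: DF=(1 − 1074/37499·(0.997800+0.948500+0.911000))/(1+1074/37499) = 4463/5000 ≈ 0.892600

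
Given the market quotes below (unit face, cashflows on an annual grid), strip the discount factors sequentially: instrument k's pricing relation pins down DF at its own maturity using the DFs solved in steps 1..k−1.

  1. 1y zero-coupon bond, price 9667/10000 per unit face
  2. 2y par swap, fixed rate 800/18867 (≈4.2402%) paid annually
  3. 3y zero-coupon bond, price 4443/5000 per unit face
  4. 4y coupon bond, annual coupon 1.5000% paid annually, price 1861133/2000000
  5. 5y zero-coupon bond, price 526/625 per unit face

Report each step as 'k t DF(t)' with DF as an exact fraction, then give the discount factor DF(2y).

step 1 [1y] zero: DF = P = 9667/10000 ≈ 0.966700
step 2 [2y] swap r/1=800/18867: DF=(1 − 800/18867·(0.966700))/(1+800/18867) = 23/25 ≈ 0.920000
step 3 [3y] zero: DF = P = 4443/5000 ≈ 0.888600
step 4 [4y] bond c/1=3/200: DF=(1861133/2000000 − 3/200·(0.966700+0.920000+0.888600))/(1+3/200) = 4379/5000 ≈ 0.875800
step 5 [5y] zero: DF = P = 526/625 ≈ 0.841600

1 1 9667/10000
2 2 23/25
3 3 4443/5000
4 4 4379/5000
5 5 526/625
DF(2y) = 23/25 ≈ 0.920000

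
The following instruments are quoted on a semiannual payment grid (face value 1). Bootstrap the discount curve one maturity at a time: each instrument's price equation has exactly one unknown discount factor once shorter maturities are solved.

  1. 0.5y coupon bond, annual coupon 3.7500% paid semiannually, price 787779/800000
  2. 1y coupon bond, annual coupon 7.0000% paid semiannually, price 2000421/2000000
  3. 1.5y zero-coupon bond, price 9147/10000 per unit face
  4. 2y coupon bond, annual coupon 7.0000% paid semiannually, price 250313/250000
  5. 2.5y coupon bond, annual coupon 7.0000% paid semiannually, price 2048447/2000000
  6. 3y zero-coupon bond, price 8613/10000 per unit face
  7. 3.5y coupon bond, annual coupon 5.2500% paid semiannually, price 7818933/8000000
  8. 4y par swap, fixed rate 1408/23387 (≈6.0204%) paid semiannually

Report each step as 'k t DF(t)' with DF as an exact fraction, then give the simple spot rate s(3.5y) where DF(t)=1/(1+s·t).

1 1/2 4833/5000
2 1 9337/10000
3 3/2 9147/10000
4 2 4361/5000
5 5/2 8649/10000
6 3 8613/10000
7 7/2 8139/10000
8 4 493/625
s(3.5y) = (1/(8139/10000) − 1)/(7/2) = 3722/56973 ≈ 6.5329%

step 1 [0.5y] bond c/2=3/160: DF=(787779/800000 − 3/160·(0))/(1+3/160) = 4833/5000 ≈ 0.966600
step 2 [1y] bond c/2=7/200: DF=(2000421/2000000 − 7/200·(0.966600))/(1+7/200) = 9337/10000 ≈ 0.933700
step 3 [1.5y] zero: DF = P = 9147/10000 ≈ 0.914700
step 4 [2y] bond c/2=7/200: DF=(250313/250000 − 7/200·(0.966600+0.933700+0.914700))/(1+7/200) = 4361/5000 ≈ 0.872200
step 5 [2.5y] bond c/2=7/200: DF=(2048447/2000000 − 7/200·(0.966600+0.933700+0.914700+0.872200))/(1+7/200) = 8649/10000 ≈ 0.864900
step 6 [3y] zero: DF = P = 8613/10000 ≈ 0.861300
step 7 [3.5y] bond c/2=21/800: DF=(7818933/8000000 − 21/800·(0.966600+0.933700+0.914700+0.872200+0.864900+0.861300))/(1+21/800) = 8139/10000 ≈ 0.813900
step 8 [4y] swap r/2=704/23387: DF=(1 − 704/23387·(0.966600+0.933700+0.914700+0.872200+0.864900+0.861300+0.813900))/(1+704/23387) = 493/625 ≈ 0.788800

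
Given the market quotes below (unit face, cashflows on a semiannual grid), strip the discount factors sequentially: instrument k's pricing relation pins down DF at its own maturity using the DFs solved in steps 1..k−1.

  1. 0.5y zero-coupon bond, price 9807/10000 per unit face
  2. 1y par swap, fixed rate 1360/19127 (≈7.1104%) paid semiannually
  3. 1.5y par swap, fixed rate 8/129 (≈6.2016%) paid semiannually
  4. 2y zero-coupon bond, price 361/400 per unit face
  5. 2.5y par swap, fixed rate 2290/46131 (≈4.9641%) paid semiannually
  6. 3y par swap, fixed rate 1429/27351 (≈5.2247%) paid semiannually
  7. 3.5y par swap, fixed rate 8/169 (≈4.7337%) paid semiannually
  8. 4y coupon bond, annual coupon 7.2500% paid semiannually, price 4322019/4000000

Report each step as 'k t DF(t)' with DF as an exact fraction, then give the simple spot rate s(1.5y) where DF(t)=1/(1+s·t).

step 1 [0.5y] zero: DF = P = 9807/10000 ≈ 0.980700
step 2 [1y] swap r/2=680/19127: DF=(1 − 680/19127·(0.980700))/(1+680/19127) = 233/250 ≈ 0.932000
step 3 [1.5y] swap r/2=4/129: DF=(1 − 4/129·(0.980700+0.932000))/(1+4/129) = 2281/2500 ≈ 0.912400
step 4 [2y] zero: DF = P = 361/400 ≈ 0.902500
step 5 [2.5y] swap r/2=1145/46131: DF=(1 − 1145/46131·(0.980700+0.932000+0.912400+0.902500))/(1+1145/46131) = 1771/2000 ≈ 0.885500
step 6 [3y] swap r/2=1429/54702: DF=(1 − 1429/54702·(0.980700+0.932000+0.912400+0.902500+0.885500))/(1+1429/54702) = 8571/10000 ≈ 0.857100
step 7 [3.5y] swap r/2=4/169: DF=(1 − 4/169·(0.980700+0.932000+0.912400+0.902500+0.885500+0.857100))/(1+4/169) = 1063/1250 ≈ 0.850400
step 8 [4y] bond c/2=29/800: DF=(4322019/4000000 − 29/800·(0.980700+0.932000+0.912400+0.902500+0.885500+0.857100+0.850400))/(1+29/800) = 1027/1250 ≈ 0.821600

1 1/2 9807/10000
2 1 233/250
3 3/2 2281/2500
4 2 361/400
5 5/2 1771/2000
6 3 8571/10000
7 7/2 1063/1250
8 4 1027/1250
s(1.5y) = (1/(2281/2500) − 1)/(3/2) = 146/2281 ≈ 6.4007%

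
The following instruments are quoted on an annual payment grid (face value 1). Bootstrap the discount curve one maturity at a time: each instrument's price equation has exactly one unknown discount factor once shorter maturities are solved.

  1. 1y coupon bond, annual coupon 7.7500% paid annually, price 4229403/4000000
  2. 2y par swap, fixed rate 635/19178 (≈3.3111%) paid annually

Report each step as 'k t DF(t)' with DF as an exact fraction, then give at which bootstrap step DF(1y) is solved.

step 1 [1y] bond c/1=31/400: DF=(4229403/4000000 − 31/400·(0))/(1+31/400) = 9813/10000 ≈ 0.981300
step 2 [2y] swap r/1=635/19178: DF=(1 − 635/19178·(0.981300))/(1+635/19178) = 1873/2000 ≈ 0.936500

1 1 9813/10000
2 2 1873/2000
DF(1y) is solved at step 1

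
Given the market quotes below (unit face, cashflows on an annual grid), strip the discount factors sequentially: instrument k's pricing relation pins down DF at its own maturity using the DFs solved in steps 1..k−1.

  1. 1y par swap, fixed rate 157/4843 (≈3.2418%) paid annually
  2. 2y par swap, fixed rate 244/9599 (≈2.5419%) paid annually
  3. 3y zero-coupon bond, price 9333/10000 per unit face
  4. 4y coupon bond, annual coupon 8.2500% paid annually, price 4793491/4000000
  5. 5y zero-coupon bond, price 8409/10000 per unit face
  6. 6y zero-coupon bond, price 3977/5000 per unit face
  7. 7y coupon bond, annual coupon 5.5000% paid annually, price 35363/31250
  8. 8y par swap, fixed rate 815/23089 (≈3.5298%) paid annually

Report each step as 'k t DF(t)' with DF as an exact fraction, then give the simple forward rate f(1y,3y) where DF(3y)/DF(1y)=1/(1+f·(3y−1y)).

1 1 4843/5000
2 2 1189/1250
3 3 9333/10000
4 4 556/625
5 5 8409/10000
6 6 3977/5000
7 7 3961/5000
8 8 1511/2000
f(1y,3y) = ((4843/5000)/(9333/10000) − 1)/(2) = 353/18666 ≈ 1.8911%

step 1 [1y] swap r/1=157/4843: DF=(1 − 157/4843·(0))/(1+157/4843) = 4843/5000 ≈ 0.968600
step 2 [2y] swap r/1=244/9599: DF=(1 − 244/9599·(0.968600))/(1+244/9599) = 1189/1250 ≈ 0.951200
step 3 [3y] zero: DF = P = 9333/10000 ≈ 0.933300
step 4 [4y] bond c/1=33/400: DF=(4793491/4000000 − 33/400·(0.968600+0.951200+0.933300))/(1+33/400) = 556/625 ≈ 0.889600
step 5 [5y] zero: DF = P = 8409/10000 ≈ 0.840900
step 6 [6y] zero: DF = P = 3977/5000 ≈ 0.795400
step 7 [7y] bond c/1=11/200: DF=(35363/31250 − 11/200·(0.968600+0.951200+0.933300+0.889600+0.840900+0.795400))/(1+11/200) = 3961/5000 ≈ 0.792200
step 8 [8y] swap r/1=815/23089: DF=(1 − 815/23089·(0.968600+0.951200+0.933300+0.889600+0.840900+0.795400+0.792200))/(1+815/23089) = 1511/2000 ≈ 0.755500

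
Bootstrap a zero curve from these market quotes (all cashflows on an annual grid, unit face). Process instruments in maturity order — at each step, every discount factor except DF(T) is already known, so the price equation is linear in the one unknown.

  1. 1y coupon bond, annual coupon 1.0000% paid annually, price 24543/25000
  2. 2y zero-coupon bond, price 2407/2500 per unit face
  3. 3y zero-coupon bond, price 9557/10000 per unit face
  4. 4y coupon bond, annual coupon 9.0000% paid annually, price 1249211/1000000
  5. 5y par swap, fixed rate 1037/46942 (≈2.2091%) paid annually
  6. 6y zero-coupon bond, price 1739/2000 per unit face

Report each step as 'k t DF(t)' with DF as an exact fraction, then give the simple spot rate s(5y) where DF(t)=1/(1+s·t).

step 1 [1y] bond c/1=1/100: DF=(24543/25000 − 1/100·(0))/(1+1/100) = 243/250 ≈ 0.972000
step 2 [2y] zero: DF = P = 2407/2500 ≈ 0.962800
step 3 [3y] zero: DF = P = 9557/10000 ≈ 0.955700
step 4 [4y] bond c/1=9/100: DF=(1249211/1000000 − 9/100·(0.972000+0.962800+0.955700))/(1+9/100) = 4537/5000 ≈ 0.907400
step 5 [5y] swap r/1=1037/46942: DF=(1 − 1037/46942·(0.972000+0.962800+0.955700+0.907400))/(1+1037/46942) = 8963/10000 ≈ 0.896300
step 6 [6y] zero: DF = P = 1739/2000 ≈ 0.869500

1 1 243/250
2 2 2407/2500
3 3 9557/10000
4 4 4537/5000
5 5 8963/10000
6 6 1739/2000
s(5y) = (1/(8963/10000) − 1)/(5) = 1037/44815 ≈ 2.3140%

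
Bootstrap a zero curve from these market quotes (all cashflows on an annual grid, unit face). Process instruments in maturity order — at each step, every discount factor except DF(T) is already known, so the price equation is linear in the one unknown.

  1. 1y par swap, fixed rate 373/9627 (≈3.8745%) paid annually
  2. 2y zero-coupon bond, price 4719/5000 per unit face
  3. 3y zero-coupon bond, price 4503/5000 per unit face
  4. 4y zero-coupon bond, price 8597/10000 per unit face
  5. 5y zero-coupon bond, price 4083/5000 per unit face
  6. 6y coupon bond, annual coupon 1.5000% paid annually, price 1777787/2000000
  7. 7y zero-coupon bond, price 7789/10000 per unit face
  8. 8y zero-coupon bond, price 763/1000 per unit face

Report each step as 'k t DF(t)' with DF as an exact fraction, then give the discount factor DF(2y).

step 1 [1y] swap r/1=373/9627: DF=(1 − 373/9627·(0))/(1+373/9627) = 9627/10000 ≈ 0.962700
step 2 [2y] zero: DF = P = 4719/5000 ≈ 0.943800
step 3 [3y] zero: DF = P = 4503/5000 ≈ 0.900600
step 4 [4y] zero: DF = P = 8597/10000 ≈ 0.859700
step 5 [5y] zero: DF = P = 4083/5000 ≈ 0.816600
step 6 [6y] bond c/1=3/200: DF=(1777787/2000000 − 3/200·(0.962700+0.943800+0.900600+0.859700+0.816600))/(1+3/200) = 1619/2000 ≈ 0.809500
step 7 [7y] zero: DF = P = 7789/10000 ≈ 0.778900
step 8 [8y] zero: DF = P = 763/1000 ≈ 0.763000

1 1 9627/10000
2 2 4719/5000
3 3 4503/5000
4 4 8597/10000
5 5 4083/5000
6 6 1619/2000
7 7 7789/10000
8 8 763/1000
DF(2y) = 4719/5000 ≈ 0.943800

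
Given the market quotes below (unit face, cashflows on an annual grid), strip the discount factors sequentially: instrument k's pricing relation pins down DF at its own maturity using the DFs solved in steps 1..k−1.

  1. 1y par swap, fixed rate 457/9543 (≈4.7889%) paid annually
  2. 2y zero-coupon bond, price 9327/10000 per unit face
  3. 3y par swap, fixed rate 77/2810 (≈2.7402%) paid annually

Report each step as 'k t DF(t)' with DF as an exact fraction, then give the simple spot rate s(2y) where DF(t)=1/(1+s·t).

step 1 [1y] swap r/1=457/9543: DF=(1 − 457/9543·(0))/(1+457/9543) = 9543/10000 ≈ 0.954300
step 2 [2y] zero: DF = P = 9327/10000 ≈ 0.932700
step 3 [3y] swap r/1=77/2810: DF=(1 − 77/2810·(0.954300+0.932700))/(1+77/2810) = 923/1000 ≈ 0.923000

1 1 9543/10000
2 2 9327/10000
3 3 923/1000
s(2y) = (1/(9327/10000) − 1)/(2) = 673/18654 ≈ 3.6078%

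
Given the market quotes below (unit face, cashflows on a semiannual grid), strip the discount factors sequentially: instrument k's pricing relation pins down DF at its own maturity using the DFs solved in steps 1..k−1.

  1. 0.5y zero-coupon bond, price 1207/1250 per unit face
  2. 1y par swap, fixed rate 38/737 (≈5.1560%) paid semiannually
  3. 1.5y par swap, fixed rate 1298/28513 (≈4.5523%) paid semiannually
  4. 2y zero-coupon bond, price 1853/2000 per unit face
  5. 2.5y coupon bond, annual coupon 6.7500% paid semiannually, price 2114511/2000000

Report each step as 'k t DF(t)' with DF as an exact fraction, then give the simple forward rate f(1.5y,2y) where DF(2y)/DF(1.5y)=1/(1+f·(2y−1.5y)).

1 1/2 1207/1250
2 1 4753/5000
3 3/2 9351/10000
4 2 1853/2000
5 5/2 4497/5000
f(1.5y,2y) = ((9351/10000)/(1853/2000) − 1)/(1/2) = 172/9265 ≈ 1.8564%

step 1 [0.5y] zero: DF = P = 1207/1250 ≈ 0.965600
step 2 [1y] swap r/2=19/737: DF=(1 − 19/737·(0.965600))/(1+19/737) = 4753/5000 ≈ 0.950600
step 3 [1.5y] swap r/2=649/28513: DF=(1 − 649/28513·(0.965600+0.950600))/(1+649/28513) = 9351/10000 ≈ 0.935100
step 4 [2y] zero: DF = P = 1853/2000 ≈ 0.926500
step 5 [2.5y] bond c/2=27/800: DF=(2114511/2000000 − 27/800·(0.965600+0.950600+0.935100+0.926500))/(1+27/800) = 4497/5000 ≈ 0.899400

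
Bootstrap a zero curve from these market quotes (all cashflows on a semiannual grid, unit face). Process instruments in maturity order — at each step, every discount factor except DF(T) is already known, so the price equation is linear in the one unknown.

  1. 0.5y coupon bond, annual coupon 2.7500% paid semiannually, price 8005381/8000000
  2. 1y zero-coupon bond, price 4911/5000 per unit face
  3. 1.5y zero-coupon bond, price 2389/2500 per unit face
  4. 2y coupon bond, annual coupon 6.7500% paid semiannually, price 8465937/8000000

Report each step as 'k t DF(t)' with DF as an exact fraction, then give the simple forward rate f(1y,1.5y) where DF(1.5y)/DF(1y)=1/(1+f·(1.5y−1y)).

step 1 [0.5y] bond c/2=11/800: DF=(8005381/8000000 − 11/800·(0))/(1+11/800) = 9871/10000 ≈ 0.987100
step 2 [1y] zero: DF = P = 4911/5000 ≈ 0.982200
step 3 [1.5y] zero: DF = P = 2389/2500 ≈ 0.955600
step 4 [2y] bond c/2=27/800: DF=(8465937/8000000 − 27/800·(0.987100+0.982200+0.955600))/(1+27/800) = 4641/5000 ≈ 0.928200

1 1/2 9871/10000
2 1 4911/5000
3 3/2 2389/2500
4 2 4641/5000
f(1y,1.5y) = ((4911/5000)/(2389/2500) − 1)/(1/2) = 133/2389 ≈ 5.5672%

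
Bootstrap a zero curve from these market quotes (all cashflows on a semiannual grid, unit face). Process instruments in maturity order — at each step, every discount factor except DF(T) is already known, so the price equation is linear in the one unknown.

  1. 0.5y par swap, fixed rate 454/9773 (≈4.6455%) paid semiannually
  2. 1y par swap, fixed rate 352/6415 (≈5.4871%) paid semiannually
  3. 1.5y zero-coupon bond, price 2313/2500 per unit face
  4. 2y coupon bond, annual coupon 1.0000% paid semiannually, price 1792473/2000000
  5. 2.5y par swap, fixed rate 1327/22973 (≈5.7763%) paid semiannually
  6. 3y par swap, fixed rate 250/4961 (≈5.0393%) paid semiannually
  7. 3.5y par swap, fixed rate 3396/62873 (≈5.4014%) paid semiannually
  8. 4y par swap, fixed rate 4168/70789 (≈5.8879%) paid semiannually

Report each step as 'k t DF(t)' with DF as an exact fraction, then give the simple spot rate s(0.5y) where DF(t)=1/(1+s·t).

1 1/2 9773/10000
2 1 592/625
3 3/2 2313/2500
4 2 1097/1250
5 5/2 8673/10000
6 3 69/80
7 7/2 4151/5000
8 4 1979/2500
s(0.5y) = (1/(9773/10000) − 1)/(1/2) = 454/9773 ≈ 4.6455%

step 1 [0.5y] swap r/2=227/9773: DF=(1 − 227/9773·(0))/(1+227/9773) = 9773/10000 ≈ 0.977300
step 2 [1y] swap r/2=176/6415: DF=(1 − 176/6415·(0.977300))/(1+176/6415) = 592/625 ≈ 0.947200
step 3 [1.5y] zero: DF = P = 2313/2500 ≈ 0.925200
step 4 [2y] bond c/2=1/200: DF=(1792473/2000000 − 1/200·(0.977300+0.947200+0.925200))/(1+1/200) = 1097/1250 ≈ 0.877600
step 5 [2.5y] swap r/2=1327/45946: DF=(1 − 1327/45946·(0.977300+0.947200+0.925200+0.877600))/(1+1327/45946) = 8673/10000 ≈ 0.867300
step 6 [3y] swap r/2=125/4961: DF=(1 − 125/4961·(0.977300+0.947200+0.925200+0.877600+0.867300))/(1+125/4961) = 69/80 ≈ 0.862500
step 7 [3.5y] swap r/2=1698/62873: DF=(1 − 1698/62873·(0.977300+0.947200+0.925200+0.877600+0.867300+0.862500))/(1+1698/62873) = 4151/5000 ≈ 0.830200
step 8 [4y] swap r/2=2084/70789: DF=(1 − 2084/70789·(0.977300+0.947200+0.925200+0.877600+0.867300+0.862500+0.830200))/(1+2084/70789) = 1979/2500 ≈ 0.791600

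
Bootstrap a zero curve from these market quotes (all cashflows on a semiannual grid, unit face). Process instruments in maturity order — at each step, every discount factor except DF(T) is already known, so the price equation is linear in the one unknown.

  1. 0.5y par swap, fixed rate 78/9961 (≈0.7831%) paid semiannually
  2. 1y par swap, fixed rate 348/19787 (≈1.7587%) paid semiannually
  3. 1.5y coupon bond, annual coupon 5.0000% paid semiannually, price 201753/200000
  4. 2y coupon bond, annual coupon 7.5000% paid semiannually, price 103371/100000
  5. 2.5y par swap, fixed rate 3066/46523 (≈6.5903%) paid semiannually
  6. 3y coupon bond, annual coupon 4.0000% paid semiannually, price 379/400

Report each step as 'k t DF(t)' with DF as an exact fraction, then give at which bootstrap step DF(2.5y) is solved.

1 1/2 9961/10000
2 1 4913/5000
3 3/2 9359/10000
4 2 891/1000
5 5/2 8467/10000
6 3 8377/10000
DF(2.5y) is solved at step 5

step 1 [0.5y] swap r/2=39/9961: DF=(1 − 39/9961·(0))/(1+39/9961) = 9961/10000 ≈ 0.996100
step 2 [1y] swap r/2=174/19787: DF=(1 − 174/19787·(0.996100))/(1+174/19787) = 4913/5000 ≈ 0.982600
step 3 [1.5y] bond c/2=1/40: DF=(201753/200000 − 1/40·(0.996100+0.982600))/(1+1/40) = 9359/10000 ≈ 0.935900
step 4 [2y] bond c/2=3/80: DF=(103371/100000 − 3/80·(0.996100+0.982600+0.935900))/(1+3/80) = 891/1000 ≈ 0.891000
step 5 [2.5y] swap r/2=1533/46523: DF=(1 − 1533/46523·(0.996100+0.982600+0.935900+0.891000))/(1+1533/46523) = 8467/10000 ≈ 0.846700
step 6 [3y] bond c/2=1/50: DF=(379/400 − 1/50·(0.996100+0.982600+0.935900+0.891000+0.846700))/(1+1/50) = 8377/10000 ≈ 0.837700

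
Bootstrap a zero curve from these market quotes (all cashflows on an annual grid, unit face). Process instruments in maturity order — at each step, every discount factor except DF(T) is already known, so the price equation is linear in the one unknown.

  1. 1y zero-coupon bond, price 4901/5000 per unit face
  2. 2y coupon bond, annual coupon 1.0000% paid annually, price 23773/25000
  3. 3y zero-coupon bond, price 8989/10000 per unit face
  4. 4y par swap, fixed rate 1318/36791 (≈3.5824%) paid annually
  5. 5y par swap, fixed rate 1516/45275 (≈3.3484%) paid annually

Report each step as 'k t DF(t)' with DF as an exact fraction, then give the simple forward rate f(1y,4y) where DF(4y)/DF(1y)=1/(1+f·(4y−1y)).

step 1 [1y] zero: DF = P = 4901/5000 ≈ 0.980200
step 2 [2y] bond c/1=1/100: DF=(23773/25000 − 1/100·(0.980200))/(1+1/100) = 4659/5000 ≈ 0.931800
step 3 [3y] zero: DF = P = 8989/10000 ≈ 0.898900
step 4 [4y] swap r/1=1318/36791: DF=(1 − 1318/36791·(0.980200+0.931800+0.898900))/(1+1318/36791) = 4341/5000 ≈ 0.868200
step 5 [5y] swap r/1=1516/45275: DF=(1 − 1516/45275·(0.980200+0.931800+0.898900+0.868200))/(1+1516/45275) = 2121/2500 ≈ 0.848400

1 1 4901/5000
2 2 4659/5000
3 3 8989/10000
4 4 4341/5000
5 5 2121/2500
f(1y,4y) = ((4901/5000)/(4341/5000) − 1)/(3) = 560/13023 ≈ 4.3001%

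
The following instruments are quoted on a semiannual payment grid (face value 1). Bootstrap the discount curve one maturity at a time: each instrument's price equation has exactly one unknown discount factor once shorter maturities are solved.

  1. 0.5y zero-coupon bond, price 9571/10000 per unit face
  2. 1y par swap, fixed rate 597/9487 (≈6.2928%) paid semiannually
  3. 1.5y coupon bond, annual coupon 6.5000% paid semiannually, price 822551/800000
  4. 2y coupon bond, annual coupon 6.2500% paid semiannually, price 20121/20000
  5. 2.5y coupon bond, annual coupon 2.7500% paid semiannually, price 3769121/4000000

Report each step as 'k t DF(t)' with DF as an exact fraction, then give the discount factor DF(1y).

step 1 [0.5y] zero: DF = P = 9571/10000 ≈ 0.957100
step 2 [1y] swap r/2=597/18974: DF=(1 − 597/18974·(0.957100))/(1+597/18974) = 9403/10000 ≈ 0.940300
step 3 [1.5y] bond c/2=13/400: DF=(822551/800000 − 13/400·(0.957100+0.940300))/(1+13/400) = 9361/10000 ≈ 0.936100
step 4 [2y] bond c/2=1/32: DF=(20121/20000 − 1/32·(0.957100+0.940300+0.936100))/(1+1/32) = 8897/10000 ≈ 0.889700
step 5 [2.5y] bond c/2=11/800: DF=(3769121/4000000 − 11/800·(0.957100+0.940300+0.936100+0.889700))/(1+11/800) = 879/1000 ≈ 0.879000

1 1/2 9571/10000
2 1 9403/10000
3 3/2 9361/10000
4 2 8897/10000
5 5/2 879/1000
DF(1y) = 9403/10000 ≈ 0.940300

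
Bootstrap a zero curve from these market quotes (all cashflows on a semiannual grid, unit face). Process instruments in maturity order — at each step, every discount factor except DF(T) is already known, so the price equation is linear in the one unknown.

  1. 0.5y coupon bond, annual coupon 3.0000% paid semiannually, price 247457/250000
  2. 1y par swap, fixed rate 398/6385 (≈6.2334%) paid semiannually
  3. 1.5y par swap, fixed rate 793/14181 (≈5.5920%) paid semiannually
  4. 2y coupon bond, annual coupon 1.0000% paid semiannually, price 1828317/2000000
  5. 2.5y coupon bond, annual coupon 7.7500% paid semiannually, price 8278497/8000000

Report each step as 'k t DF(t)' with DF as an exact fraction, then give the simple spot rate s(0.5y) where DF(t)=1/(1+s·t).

1 1/2 1219/1250
2 1 9403/10000
3 3/2 9207/10000
4 2 1791/2000
5 5/2 857/1000
s(0.5y) = (1/(1219/1250) − 1)/(1/2) = 62/1219 ≈ 5.0861%

step 1 [0.5y] bond c/2=3/200: DF=(247457/250000 − 3/200·(0))/(1+3/200) = 1219/1250 ≈ 0.975200
step 2 [1y] swap r/2=199/6385: DF=(1 − 199/6385·(0.975200))/(1+199/6385) = 9403/10000 ≈ 0.940300
step 3 [1.5y] swap r/2=793/28362: DF=(1 − 793/28362·(0.975200+0.940300))/(1+793/28362) = 9207/10000 ≈ 0.920700
step 4 [2y] bond c/2=1/200: DF=(1828317/2000000 − 1/200·(0.975200+0.940300+0.920700))/(1+1/200) = 1791/2000 ≈ 0.895500
step 5 [2.5y] bond c/2=31/800: DF=(8278497/8000000 − 31/800·(0.975200+0.940300+0.920700+0.895500))/(1+31/800) = 857/1000 ≈ 0.857000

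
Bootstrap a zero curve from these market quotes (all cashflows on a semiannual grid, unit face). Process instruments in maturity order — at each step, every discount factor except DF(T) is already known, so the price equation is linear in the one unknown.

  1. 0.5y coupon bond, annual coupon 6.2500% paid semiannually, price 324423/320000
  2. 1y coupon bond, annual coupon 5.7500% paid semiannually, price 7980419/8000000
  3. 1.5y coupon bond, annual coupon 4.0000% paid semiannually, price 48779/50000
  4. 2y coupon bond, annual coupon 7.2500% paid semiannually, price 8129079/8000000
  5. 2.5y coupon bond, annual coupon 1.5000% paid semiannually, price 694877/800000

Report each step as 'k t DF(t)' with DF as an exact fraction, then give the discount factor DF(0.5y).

1 1/2 9831/10000
2 1 4711/5000
3 3/2 9187/10000
4 2 8811/10000
5 5/2 1043/1250
DF(0.5y) = 9831/10000 ≈ 0.983100

step 1 [0.5y] bond c/2=1/32: DF=(324423/320000 − 1/32·(0))/(1+1/32) = 9831/10000 ≈ 0.983100
step 2 [1y] bond c/2=23/800: DF=(7980419/8000000 − 23/800·(0.983100))/(1+23/800) = 4711/5000 ≈ 0.942200
step 3 [1.5y] bond c/2=1/50: DF=(48779/50000 − 1/50·(0.983100+0.942200))/(1+1/50) = 9187/10000 ≈ 0.918700
step 4 [2y] bond c/2=29/800: DF=(8129079/8000000 − 29/800·(0.983100+0.942200+0.918700))/(1+29/800) = 8811/10000 ≈ 0.881100
step 5 [2.5y] bond c/2=3/400: DF=(694877/800000 − 3/400·(0.983100+0.942200+0.918700+0.881100))/(1+3/400) = 1043/1250 ≈ 0.834400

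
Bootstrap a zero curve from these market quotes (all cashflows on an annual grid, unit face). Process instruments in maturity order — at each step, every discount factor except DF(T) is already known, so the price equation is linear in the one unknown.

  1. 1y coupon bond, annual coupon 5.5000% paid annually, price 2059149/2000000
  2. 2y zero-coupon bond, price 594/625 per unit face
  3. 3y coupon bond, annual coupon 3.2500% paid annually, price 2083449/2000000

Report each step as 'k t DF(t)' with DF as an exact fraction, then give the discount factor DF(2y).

1 1 9759/10000
2 2 594/625
3 3 9483/10000
DF(2y) = 594/625 ≈ 0.950400

step 1 [1y] bond c/1=11/200: DF=(2059149/2000000 − 11/200·(0))/(1+11/200) = 9759/10000 ≈ 0.975900
step 2 [2y] zero: DF = P = 594/625 ≈ 0.950400
step 3 [3y] bond c/1=13/400: DF=(2083449/2000000 − 13/400·(0.975900+0.950400))/(1+13/400) = 9483/10000 ≈ 0.948300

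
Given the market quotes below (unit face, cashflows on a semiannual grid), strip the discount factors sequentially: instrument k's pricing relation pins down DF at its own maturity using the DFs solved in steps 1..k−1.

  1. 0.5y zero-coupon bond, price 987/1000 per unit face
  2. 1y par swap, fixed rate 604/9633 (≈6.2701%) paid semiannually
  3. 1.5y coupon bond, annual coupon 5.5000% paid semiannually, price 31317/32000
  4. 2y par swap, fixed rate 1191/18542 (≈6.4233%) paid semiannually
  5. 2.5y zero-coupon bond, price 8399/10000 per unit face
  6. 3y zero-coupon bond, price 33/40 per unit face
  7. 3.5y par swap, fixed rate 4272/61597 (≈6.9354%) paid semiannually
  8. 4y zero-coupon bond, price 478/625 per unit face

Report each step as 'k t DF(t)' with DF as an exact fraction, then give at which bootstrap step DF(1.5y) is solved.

1 1/2 987/1000
2 1 2349/2500
3 3/2 9009/10000
4 2 8809/10000
5 5/2 8399/10000
6 3 33/40
7 7/2 983/1250
8 4 478/625
DF(1.5y) is solved at step 3

step 1 [0.5y] zero: DF = P = 987/1000 ≈ 0.987000
step 2 [1y] swap r/2=302/9633: DF=(1 − 302/9633·(0.987000))/(1+302/9633) = 2349/2500 ≈ 0.939600
step 3 [1.5y] bond c/2=11/400: DF=(31317/32000 − 11/400·(0.987000+0.939600))/(1+11/400) = 9009/10000 ≈ 0.900900
step 4 [2y] swap r/2=1191/37084: DF=(1 − 1191/37084·(0.987000+0.939600+0.900900))/(1+1191/37084) = 8809/10000 ≈ 0.880900
step 5 [2.5y] zero: DF = P = 8399/10000 ≈ 0.839900
step 6 [3y] zero: DF = P = 33/40 ≈ 0.825000
step 7 [3.5y] swap r/2=2136/61597: DF=(1 − 2136/61597·(0.987000+0.939600+0.900900+0.880900+0.839900+0.825000))/(1+2136/61597) = 983/1250 ≈ 0.786400
step 8 [4y] zero: DF = P = 478/625 ≈ 0.764800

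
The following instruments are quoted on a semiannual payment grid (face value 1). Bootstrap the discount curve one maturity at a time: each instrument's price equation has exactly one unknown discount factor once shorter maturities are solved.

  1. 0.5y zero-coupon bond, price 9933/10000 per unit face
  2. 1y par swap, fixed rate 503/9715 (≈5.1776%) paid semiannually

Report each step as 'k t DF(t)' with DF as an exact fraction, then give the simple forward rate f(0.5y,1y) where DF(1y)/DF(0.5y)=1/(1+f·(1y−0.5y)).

step 1 [0.5y] zero: DF = P = 9933/10000 ≈ 0.993300
step 2 [1y] swap r/2=503/19430: DF=(1 − 503/19430·(0.993300))/(1+503/19430) = 9497/10000 ≈ 0.949700

1 1/2 9933/10000
2 1 9497/10000
f(0.5y,1y) = ((9933/10000)/(9497/10000) − 1)/(1/2) = 872/9497 ≈ 9.1818%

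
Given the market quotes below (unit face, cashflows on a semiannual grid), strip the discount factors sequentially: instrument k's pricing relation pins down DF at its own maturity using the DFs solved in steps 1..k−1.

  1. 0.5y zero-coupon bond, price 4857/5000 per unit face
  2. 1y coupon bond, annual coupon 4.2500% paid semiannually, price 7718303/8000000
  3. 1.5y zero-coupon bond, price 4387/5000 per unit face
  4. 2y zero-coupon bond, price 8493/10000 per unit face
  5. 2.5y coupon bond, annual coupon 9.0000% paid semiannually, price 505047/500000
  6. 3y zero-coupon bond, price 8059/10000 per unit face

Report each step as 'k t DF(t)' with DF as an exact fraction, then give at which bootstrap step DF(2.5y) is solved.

1 1/2 4857/5000
2 1 1849/2000
3 3/2 4387/5000
4 2 8493/10000
5 5/2 4053/5000
6 3 8059/10000
DF(2.5y) is solved at step 5

step 1 [0.5y] zero: DF = P = 4857/5000 ≈ 0.971400
step 2 [1y] bond c/2=17/800: DF=(7718303/8000000 − 17/800·(0.971400))/(1+17/800) = 1849/2000 ≈ 0.924500
step 3 [1.5y] zero: DF = P = 4387/5000 ≈ 0.877400
step 4 [2y] zero: DF = P = 8493/10000 ≈ 0.849300
step 5 [2.5y] bond c/2=9/200: DF=(505047/500000 − 9/200·(0.971400+0.924500+0.877400+0.849300))/(1+9/200) = 4053/5000 ≈ 0.810600
step 6 [3y] zero: DF = P = 8059/10000 ≈ 0.805900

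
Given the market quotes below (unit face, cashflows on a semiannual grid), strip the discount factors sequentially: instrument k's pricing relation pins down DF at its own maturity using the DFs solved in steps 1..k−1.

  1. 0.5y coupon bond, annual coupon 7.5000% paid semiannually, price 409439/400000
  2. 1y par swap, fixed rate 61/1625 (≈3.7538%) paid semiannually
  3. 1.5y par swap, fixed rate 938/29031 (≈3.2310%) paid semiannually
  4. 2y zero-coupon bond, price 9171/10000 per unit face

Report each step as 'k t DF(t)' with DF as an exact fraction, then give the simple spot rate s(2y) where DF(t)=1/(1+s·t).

step 1 [0.5y] bond c/2=3/80: DF=(409439/400000 − 3/80·(0))/(1+3/80) = 4933/5000 ≈ 0.986600
step 2 [1y] swap r/2=61/3250: DF=(1 − 61/3250·(0.986600))/(1+61/3250) = 4817/5000 ≈ 0.963400
step 3 [1.5y] swap r/2=469/29031: DF=(1 − 469/29031·(0.986600+0.963400))/(1+469/29031) = 9531/10000 ≈ 0.953100
step 4 [2y] zero: DF = P = 9171/10000 ≈ 0.917100

1 1/2 4933/5000
2 1 4817/5000
3 3/2 9531/10000
4 2 9171/10000
s(2y) = (1/(9171/10000) − 1)/(2) = 829/18342 ≈ 4.5197%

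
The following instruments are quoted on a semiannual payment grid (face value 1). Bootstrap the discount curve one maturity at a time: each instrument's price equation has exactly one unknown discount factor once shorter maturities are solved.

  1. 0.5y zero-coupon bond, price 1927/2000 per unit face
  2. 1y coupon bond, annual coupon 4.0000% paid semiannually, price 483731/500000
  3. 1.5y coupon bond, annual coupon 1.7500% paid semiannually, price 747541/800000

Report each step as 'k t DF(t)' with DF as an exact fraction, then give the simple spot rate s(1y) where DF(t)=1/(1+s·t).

1 1/2 1927/2000
2 1 581/625
3 3/2 9099/10000
s(1y) = (1/(581/625) − 1)/(1) = 44/581 ≈ 7.5731%

step 1 [0.5y] zero: DF = P = 1927/2000 ≈ 0.963500
step 2 [1y] bond c/2=1/50: DF=(483731/500000 − 1/50·(0.963500))/(1+1/50) = 581/625 ≈ 0.929600
step 3 [1.5y] bond c/2=7/800: DF=(747541/800000 − 7/800·(0.963500+0.929600))/(1+7/800) = 9099/10000 ≈ 0.909900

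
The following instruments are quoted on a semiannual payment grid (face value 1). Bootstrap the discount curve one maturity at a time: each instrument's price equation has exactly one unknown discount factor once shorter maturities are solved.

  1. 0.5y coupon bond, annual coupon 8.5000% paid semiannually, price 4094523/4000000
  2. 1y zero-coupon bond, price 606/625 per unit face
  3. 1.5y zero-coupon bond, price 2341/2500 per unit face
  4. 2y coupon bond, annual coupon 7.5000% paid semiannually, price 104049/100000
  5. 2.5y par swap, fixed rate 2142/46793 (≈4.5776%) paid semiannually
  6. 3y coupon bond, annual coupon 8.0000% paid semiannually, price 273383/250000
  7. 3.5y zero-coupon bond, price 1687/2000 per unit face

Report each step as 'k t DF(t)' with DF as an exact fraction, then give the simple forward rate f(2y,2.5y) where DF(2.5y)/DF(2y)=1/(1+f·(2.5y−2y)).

step 1 [0.5y] bond c/2=17/400: DF=(4094523/4000000 − 17/400·(0))/(1+17/400) = 9819/10000 ≈ 0.981900
step 2 [1y] zero: DF = P = 606/625 ≈ 0.969600
step 3 [1.5y] zero: DF = P = 2341/2500 ≈ 0.936400
step 4 [2y] bond c/2=3/80: DF=(104049/100000 − 3/80·(0.981900+0.969600+0.936400))/(1+3/80) = 1797/2000 ≈ 0.898500
step 5 [2.5y] swap r/2=1071/46793: DF=(1 − 1071/46793·(0.981900+0.969600+0.936400+0.898500))/(1+1071/46793) = 8929/10000 ≈ 0.892900
step 6 [3y] bond c/2=1/25: DF=(273383/250000 − 1/25·(0.981900+0.969600+0.936400+0.898500+0.892900))/(1+1/25) = 1743/2000 ≈ 0.871500
step 7 [3.5y] zero: DF = P = 1687/2000 ≈ 0.843500

1 1/2 9819/10000
2 1 606/625
3 3/2 2341/2500
4 2 1797/2000
5 5/2 8929/10000
6 3 1743/2000
7 7/2 1687/2000
f(2y,2.5y) = ((1797/2000)/(8929/10000) − 1)/(1/2) = 112/8929 ≈ 1.2543%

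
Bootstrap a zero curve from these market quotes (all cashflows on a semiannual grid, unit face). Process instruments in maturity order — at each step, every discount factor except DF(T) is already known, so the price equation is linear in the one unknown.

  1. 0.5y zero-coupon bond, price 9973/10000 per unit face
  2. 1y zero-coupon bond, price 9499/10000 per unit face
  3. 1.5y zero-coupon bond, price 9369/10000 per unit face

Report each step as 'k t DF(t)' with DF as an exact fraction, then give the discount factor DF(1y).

1 1/2 9973/10000
2 1 9499/10000
3 3/2 9369/10000
DF(1y) = 9499/10000 ≈ 0.949900

step 1 [0.5y] zero: DF = P = 9973/10000 ≈ 0.997300
step 2 [1y] zero: DF = P = 9499/10000 ≈ 0.949900
step 3 [1.5y] zero: DF = P = 9369/10000 ≈ 0.936900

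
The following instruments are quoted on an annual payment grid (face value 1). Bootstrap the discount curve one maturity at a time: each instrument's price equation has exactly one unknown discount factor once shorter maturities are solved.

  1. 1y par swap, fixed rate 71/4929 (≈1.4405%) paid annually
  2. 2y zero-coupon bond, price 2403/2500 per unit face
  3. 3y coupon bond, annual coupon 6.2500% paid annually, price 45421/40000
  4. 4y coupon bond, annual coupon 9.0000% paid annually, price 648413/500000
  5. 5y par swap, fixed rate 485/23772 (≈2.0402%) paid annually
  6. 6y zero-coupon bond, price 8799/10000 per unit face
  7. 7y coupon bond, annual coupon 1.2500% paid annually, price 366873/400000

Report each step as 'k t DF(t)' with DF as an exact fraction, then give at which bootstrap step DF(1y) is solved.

1 1 4929/5000
2 2 2403/2500
3 3 4771/5000
4 4 4751/5000
5 5 903/1000
6 6 8799/10000
7 7 8363/10000
DF(1y) is solved at step 1

step 1 [1y] swap r/1=71/4929: DF=(1 − 71/4929·(0))/(1+71/4929) = 4929/5000 ≈ 0.985800
step 2 [2y] zero: DF = P = 2403/2500 ≈ 0.961200
step 3 [3y] bond c/1=1/16: DF=(45421/40000 − 1/16·(0.985800+0.961200))/(1+1/16) = 4771/5000 ≈ 0.954200
step 4 [4y] bond c/1=9/100: DF=(648413/500000 − 9/100·(0.985800+0.961200+0.954200))/(1+9/100) = 4751/5000 ≈ 0.950200
step 5 [5y] swap r/1=485/23772: DF=(1 − 485/23772·(0.985800+0.961200+0.954200+0.950200))/(1+485/23772) = 903/1000 ≈ 0.903000
step 6 [6y] zero: DF = P = 8799/10000 ≈ 0.879900
step 7 [7y] bond c/1=1/80: DF=(366873/400000 − 1/80·(0.985800+0.961200+0.954200+0.950200+0.903000+0.879900))/(1+1/80) = 8363/10000 ≈ 0.836300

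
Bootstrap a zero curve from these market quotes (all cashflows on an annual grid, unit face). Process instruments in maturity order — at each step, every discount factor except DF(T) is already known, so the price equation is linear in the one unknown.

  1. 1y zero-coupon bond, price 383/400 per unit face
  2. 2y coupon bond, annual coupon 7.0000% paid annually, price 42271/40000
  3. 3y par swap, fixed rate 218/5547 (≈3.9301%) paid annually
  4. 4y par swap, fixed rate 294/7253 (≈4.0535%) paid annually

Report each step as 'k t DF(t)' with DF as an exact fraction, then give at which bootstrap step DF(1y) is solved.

step 1 [1y] zero: DF = P = 383/400 ≈ 0.957500
step 2 [2y] bond c/1=7/100: DF=(42271/40000 − 7/100·(0.957500))/(1+7/100) = 37/40 ≈ 0.925000
step 3 [3y] swap r/1=218/5547: DF=(1 − 218/5547·(0.957500+0.925000))/(1+218/5547) = 891/1000 ≈ 0.891000
step 4 [4y] swap r/1=294/7253: DF=(1 − 294/7253·(0.957500+0.925000+0.891000))/(1+294/7253) = 853/1000 ≈ 0.853000

1 1 383/400
2 2 37/40
3 3 891/1000
4 4 853/1000
DF(1y) is solved at step 1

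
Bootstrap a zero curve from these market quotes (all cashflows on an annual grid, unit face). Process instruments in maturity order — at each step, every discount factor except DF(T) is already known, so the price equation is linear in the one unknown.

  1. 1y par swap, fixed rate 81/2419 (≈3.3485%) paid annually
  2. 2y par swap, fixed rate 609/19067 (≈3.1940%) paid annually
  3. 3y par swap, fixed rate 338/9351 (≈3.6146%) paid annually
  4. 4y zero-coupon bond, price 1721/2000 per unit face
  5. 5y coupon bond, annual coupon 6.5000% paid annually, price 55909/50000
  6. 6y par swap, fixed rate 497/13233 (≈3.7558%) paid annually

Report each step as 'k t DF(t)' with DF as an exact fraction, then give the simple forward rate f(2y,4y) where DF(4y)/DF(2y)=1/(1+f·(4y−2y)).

step 1 [1y] swap r/1=81/2419: DF=(1 − 81/2419·(0))/(1+81/2419) = 2419/2500 ≈ 0.967600
step 2 [2y] swap r/1=609/19067: DF=(1 − 609/19067·(0.967600))/(1+609/19067) = 9391/10000 ≈ 0.939100
step 3 [3y] swap r/1=338/9351: DF=(1 − 338/9351·(0.967600+0.939100))/(1+338/9351) = 4493/5000 ≈ 0.898600
step 4 [4y] zero: DF = P = 1721/2000 ≈ 0.860500
step 5 [5y] bond c/1=13/200: DF=(55909/50000 − 13/200·(0.967600+0.939100+0.898600+0.860500))/(1+13/200) = 4131/5000 ≈ 0.826200
step 6 [6y] swap r/1=497/13233: DF=(1 − 497/13233·(0.967600+0.939100+0.898600+0.860500+0.826200))/(1+497/13233) = 2003/2500 ≈ 0.801200

1 1 2419/2500
2 2 9391/10000
3 3 4493/5000
4 4 1721/2000
5 5 4131/5000
6 6 2003/2500
f(2y,4y) = ((9391/10000)/(1721/2000) − 1)/(2) = 393/8605 ≈ 4.5671%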